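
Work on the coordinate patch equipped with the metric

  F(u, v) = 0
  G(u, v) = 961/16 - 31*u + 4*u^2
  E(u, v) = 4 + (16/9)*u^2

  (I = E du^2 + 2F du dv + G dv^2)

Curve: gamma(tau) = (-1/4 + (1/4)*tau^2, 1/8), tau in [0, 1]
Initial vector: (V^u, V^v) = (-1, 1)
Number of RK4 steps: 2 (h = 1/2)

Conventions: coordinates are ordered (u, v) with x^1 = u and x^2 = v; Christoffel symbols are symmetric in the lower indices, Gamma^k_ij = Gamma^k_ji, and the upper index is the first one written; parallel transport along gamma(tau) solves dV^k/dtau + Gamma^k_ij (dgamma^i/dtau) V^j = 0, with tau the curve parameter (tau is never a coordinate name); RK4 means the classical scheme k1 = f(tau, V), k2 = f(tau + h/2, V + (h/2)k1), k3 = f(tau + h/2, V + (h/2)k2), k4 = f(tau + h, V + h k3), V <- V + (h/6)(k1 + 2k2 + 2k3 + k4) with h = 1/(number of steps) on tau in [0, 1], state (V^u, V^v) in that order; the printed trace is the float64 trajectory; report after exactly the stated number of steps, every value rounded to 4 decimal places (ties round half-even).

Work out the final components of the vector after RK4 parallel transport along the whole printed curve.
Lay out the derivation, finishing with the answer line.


gamma'(tau) = ((1/2)*tau, 0); f(tau, V)^k = -Gamma^k_ij(gamma(tau)) gamma'^i(tau) V^j; h = 1/2; intermediate values shown to 6 dp
curve data and Christoffel symbols at the stage parameters:
  tau = 0.000000: gamma = (-0.250000, 0.125000), gamma' = (0.000000, 0.000000); Gamma_uuu = -0.108108, Gamma_uuv = 0.000000, Gamma_uvv = 4.013514, Gamma_vuu = 0.000000, Gamma_vuv = -0.242424, Gamma_vvv = 0.000000
  tau = 0.250000: gamma = (-0.234375, 0.125000), gamma' = (0.125000, 0.000000); Gamma_uuu = -0.101684, Gamma_uuv = 0.000000, Gamma_uvv = 4.011439, Gamma_vuu = 0.000000, Gamma_vuv = -0.243346, Gamma_vvv = 0.000000
  tau = 0.500000: gamma = (-0.187500, 0.125000), gamma' = (0.250000, 0.000000); Gamma_uuu = -0.082051, Gamma_uuv = 0.000000, Gamma_uvv = 4.000000, Gamma_vuu = 0.000000, Gamma_vuv = -0.246154, Gamma_vvv = 0.000000
  tau = 0.750000: gamma = (-0.109375, 0.125000), gamma' = (0.375000, 0.000000); Gamma_uuu = -0.048354, Gamma_uuv = 0.000000, Gamma_uvv = 3.963303, Gamma_vuu = 0.000000, Gamma_vuv = -0.250980, Gamma_vvv = 0.000000
  tau = 1.000000: gamma = (0.000000, 0.125000), gamma' = (0.500000, 0.000000); Gamma_uuu = 0.000000, Gamma_uuv = 0.000000, Gamma_uvv = 3.875000, Gamma_vuu = 0.000000, Gamma_vuv = -0.258065, Gamma_vvv = 0.000000
step 0: V^u = -1.0000, V^v = 1.0000
step 1: k1 = (0.000000, 0.000000), k2 = (-0.012711, 0.030418), k3 = (-0.012751, 0.030650), k4 = (-0.020644, 0.062482); V <- V + (h/6)(k1 + 2k2 + 2k3 + k4): V^u = -1.0060, V^v = 1.0154
step 2: k1 = (-0.020635, 0.062485), k2 = (-0.018334, 0.097036), k3 = (-0.018324, 0.097849), k4 = (0.000000, 0.137330); V <- V + (h/6)(k1 + 2k2 + 2k3 + k4): V^u = -1.0138, V^v = 1.0645

Answer: V^u = -1.0138, V^v = 1.0645


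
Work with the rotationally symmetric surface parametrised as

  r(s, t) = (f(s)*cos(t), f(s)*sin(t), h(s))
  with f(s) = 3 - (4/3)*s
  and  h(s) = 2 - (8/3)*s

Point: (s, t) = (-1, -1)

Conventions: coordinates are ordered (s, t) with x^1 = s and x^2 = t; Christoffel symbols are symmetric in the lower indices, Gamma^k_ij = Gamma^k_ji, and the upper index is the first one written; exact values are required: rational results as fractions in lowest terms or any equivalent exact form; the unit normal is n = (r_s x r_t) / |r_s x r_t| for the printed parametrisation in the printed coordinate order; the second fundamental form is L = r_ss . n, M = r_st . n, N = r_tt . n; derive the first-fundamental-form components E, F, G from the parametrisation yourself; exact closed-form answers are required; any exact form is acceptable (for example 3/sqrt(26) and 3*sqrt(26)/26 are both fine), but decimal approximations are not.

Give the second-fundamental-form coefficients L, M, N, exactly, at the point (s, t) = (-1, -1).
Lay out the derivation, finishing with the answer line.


f = 13/3, f' = -4/3, f'' = 0, h' = -8/3, h'' = 0
E = 80/9, F = 0, G = 169/9; answer radicand W^2 = 80/9
unnormalised second-form numerators: l = 0, m = 0, n = -104/9; L = l/sqrt(80/9), and similarly M = m/sqrt(W^2), N = n/sqrt(W^2)

Answer: L = 0, M = 0, N = -26*sqrt(5)/15


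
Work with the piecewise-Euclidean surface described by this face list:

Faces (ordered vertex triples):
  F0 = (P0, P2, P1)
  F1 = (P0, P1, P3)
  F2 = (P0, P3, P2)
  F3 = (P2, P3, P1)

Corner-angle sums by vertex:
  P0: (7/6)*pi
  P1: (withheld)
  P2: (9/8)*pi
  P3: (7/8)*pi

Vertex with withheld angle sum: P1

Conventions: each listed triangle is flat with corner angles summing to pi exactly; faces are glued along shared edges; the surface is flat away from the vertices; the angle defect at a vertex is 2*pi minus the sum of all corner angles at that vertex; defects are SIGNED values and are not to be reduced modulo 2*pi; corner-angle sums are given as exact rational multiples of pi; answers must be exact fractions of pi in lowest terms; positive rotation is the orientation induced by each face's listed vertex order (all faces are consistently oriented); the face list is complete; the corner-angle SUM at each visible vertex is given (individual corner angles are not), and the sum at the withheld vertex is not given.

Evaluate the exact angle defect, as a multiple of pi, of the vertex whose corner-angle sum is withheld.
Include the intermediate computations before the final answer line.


V = 4, E = 6, F = 4; chi = V - E + F = 2
Gauss-Bonnet: total defect = 2*pi*chi = 4*pi; visible defects sum to (17/6)*pi

Answer: defect(P1) = (7/6)*pi


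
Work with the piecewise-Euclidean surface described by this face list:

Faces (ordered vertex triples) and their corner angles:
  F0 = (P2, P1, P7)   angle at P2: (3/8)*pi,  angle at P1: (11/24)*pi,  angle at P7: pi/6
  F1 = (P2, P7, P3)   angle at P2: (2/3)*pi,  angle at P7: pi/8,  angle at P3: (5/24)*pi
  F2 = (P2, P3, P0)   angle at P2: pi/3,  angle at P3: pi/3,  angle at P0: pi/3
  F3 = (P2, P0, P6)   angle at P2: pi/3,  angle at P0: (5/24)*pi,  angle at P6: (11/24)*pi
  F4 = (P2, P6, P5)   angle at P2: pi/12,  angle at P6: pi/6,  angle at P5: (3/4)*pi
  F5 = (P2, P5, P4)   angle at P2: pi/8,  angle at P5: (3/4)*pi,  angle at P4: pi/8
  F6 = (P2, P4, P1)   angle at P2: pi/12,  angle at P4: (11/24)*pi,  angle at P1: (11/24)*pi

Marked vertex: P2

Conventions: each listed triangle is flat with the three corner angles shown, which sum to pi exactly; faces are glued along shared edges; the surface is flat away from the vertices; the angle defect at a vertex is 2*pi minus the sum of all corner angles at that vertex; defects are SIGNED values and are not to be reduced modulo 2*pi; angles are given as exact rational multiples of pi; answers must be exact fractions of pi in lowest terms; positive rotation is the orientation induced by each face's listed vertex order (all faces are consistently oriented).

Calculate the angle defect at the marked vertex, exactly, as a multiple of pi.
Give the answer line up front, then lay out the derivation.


Answer: defect(P2) = 0

Sum of corner angles at P2: 2*pi
defect = 2*pi - 2*pi


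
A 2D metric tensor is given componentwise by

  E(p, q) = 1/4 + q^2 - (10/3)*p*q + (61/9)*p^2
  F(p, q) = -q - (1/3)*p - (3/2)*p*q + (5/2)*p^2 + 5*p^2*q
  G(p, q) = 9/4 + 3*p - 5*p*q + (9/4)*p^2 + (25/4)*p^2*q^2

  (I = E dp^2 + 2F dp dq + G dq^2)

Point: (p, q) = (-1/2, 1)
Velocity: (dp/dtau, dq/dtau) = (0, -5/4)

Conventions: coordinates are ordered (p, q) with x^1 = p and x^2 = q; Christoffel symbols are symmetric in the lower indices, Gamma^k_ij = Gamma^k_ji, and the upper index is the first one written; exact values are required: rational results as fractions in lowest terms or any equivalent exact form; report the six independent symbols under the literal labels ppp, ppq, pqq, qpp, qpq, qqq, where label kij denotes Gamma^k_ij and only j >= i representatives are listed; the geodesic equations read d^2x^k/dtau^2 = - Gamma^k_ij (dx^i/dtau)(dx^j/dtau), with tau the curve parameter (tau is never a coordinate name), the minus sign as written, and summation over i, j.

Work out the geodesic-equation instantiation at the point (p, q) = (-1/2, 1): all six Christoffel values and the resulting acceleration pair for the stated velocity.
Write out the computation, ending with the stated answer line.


E = 83/18, F = 43/24, G = 43/8 at the point
E_p = -91/9, E_q = 11/3, F_p = -28/3, F_q = 1, G_p = -21/2, G_q = 45/8
EG - F^2 = 12427/576;  g^inv = (576/12427) * [[43/8, -43/24], [-43/24, 83/18]]
first-kind symbols [ij,l] = (1/2)(d_i g_jl + d_j g_il - d_l g_ij): [pp,p] = E_p/2 = -91/18, [pp,q] = F_p - E_q/2 = -67/6, [pq,p] = E_q/2 = 11/6, [pq,q] = G_p/2 = -21/4, [qq,p] = F_q - G_p/2 = 25/4, [qq,q] = G_q/2 = 45/16
Gamma^p_ij = (G*[ij,p] - F*[ij,q])/(EG - F^2), Gamma^q_ij = (E*[ij,q] - F*[ij,p])/(EG - F^2)
Gamma_ppp = -96/289, Gamma_ppq = 258/289, Gamma_pqq = 45/34, Gamma_qpp = -73324/37281, Gamma_qpq = -15836/12427, Gamma_qqq = 60/731
d^2p/dtau^2 = -(Gamma_ppp*(0)^2 + 2*Gamma_ppq*(0)*(-5/4) + Gamma_pqq*(-5/4)^2) = -1125/544
d^2q/dtau^2 = -(Gamma_qpp*(0)^2 + 2*Gamma_qpq*(0)*(-5/4) + Gamma_qqq*(-5/4)^2) = -375/2924

Answer: Gamma_ppp = -96/289, Gamma_ppq = 258/289, Gamma_pqq = 45/34, Gamma_qpp = -73324/37281, Gamma_qpq = -15836/12427, Gamma_qqq = 60/731; accelerations (d^2p/dtau^2, d^2q/dtau^2) = (-1125/544, -375/2924)


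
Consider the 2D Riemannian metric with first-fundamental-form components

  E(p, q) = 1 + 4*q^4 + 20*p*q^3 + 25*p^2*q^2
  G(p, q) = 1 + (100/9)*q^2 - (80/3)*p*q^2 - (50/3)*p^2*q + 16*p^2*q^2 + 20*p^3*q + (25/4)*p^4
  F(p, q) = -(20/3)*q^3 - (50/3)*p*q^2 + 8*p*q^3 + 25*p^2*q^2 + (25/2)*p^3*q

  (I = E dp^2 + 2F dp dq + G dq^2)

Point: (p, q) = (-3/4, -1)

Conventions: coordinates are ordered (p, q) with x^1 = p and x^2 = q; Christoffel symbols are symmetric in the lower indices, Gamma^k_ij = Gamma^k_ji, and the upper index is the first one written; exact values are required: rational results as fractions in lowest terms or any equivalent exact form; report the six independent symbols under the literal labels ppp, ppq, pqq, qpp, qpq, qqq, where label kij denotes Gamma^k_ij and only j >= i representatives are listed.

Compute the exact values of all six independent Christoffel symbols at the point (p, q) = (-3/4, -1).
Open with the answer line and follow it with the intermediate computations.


Answer: Gamma_ppp = -264960/865969, Gamma_ppq = -410688/865969, Gamma_pqq = -335616/865969, Gamma_qpp = -356640/865969, Gamma_qpq = -552792/865969, Gamma_qqq = -451744/865969

E = 545/16, F = 17089/384, G = 561265/9216 at the point
E_p = -115/2, E_q = -713/8, F_p = -7993/96, F_q = -12339/128, G_p = -23033/192, G_q = -14117/144
EG - F^2 = 865969/9216;  g^inv = (9216/865969) * [[561265/9216, -17089/384], [-17089/384, 545/16]]
first-kind symbols [ij,l] = (1/2)(d_i g_jl + d_j g_il - d_l g_ij): [pp,p] = E_p/2 = -115/4, [pp,q] = F_p - E_q/2 = -3715/96, [pq,p] = E_q/2 = -713/16, [pq,q] = G_p/2 = -23033/384, [qq,p] = F_q - G_p/2 = -437/12, [qq,q] = G_q/2 = -14117/288
Gamma^p_ij = (G*[ij,p] - F*[ij,q])/(EG - F^2), Gamma^q_ij = (E*[ij,q] - F*[ij,p])/(EG - F^2)


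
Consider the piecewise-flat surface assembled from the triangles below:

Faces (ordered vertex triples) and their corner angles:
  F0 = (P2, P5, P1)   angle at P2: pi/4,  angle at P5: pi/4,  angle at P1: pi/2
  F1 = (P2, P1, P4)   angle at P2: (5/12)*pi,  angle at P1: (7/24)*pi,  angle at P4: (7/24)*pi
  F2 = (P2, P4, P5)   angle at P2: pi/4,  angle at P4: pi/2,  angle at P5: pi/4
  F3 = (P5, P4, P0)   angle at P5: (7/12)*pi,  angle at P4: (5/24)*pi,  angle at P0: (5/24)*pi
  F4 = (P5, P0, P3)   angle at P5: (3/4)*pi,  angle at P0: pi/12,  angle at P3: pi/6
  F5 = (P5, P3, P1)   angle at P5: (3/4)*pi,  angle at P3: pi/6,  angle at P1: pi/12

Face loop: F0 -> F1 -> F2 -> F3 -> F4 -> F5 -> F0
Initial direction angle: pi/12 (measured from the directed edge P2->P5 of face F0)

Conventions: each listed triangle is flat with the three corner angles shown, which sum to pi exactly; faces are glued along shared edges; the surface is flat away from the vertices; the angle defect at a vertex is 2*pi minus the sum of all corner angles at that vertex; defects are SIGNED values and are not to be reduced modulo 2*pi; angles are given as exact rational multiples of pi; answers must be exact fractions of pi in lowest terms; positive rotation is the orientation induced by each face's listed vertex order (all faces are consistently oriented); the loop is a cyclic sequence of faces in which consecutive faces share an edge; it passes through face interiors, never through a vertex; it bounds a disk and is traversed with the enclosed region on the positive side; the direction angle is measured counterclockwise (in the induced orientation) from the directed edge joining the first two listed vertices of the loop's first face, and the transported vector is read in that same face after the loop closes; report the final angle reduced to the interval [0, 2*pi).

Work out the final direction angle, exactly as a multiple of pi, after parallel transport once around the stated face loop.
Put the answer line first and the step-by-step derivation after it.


Answer: final direction angle = (7/12)*pi

enclosed vertex P2: corner angles sum to (11/12)*pi, defect = 2*pi - (11/12)*pi = (13/12)*pi
enclosed vertex P5: corner angles sum to (31/12)*pi, defect = 2*pi - (31/12)*pi = (-7/12)*pi
adding the enclosed defects to the starting angle (mod 2*pi, induced orientation) gives the holonomy
final angle = pi/12 + pi/2 = (7/12)*pi (mod 2*pi)


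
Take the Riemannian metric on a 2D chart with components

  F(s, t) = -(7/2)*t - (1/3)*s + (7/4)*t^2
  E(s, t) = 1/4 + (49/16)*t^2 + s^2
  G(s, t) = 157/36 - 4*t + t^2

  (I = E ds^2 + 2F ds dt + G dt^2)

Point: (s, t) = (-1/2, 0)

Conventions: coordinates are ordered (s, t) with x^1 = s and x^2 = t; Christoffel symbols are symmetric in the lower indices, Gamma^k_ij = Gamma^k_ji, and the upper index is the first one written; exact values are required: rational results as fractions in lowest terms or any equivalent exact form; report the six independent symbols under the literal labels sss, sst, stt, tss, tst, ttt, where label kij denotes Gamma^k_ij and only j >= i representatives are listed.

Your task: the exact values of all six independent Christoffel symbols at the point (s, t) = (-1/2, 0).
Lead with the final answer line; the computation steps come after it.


Answer: Gamma_sss = -153/155, Gamma_sst = 0, Gamma_stt = -215/31, Gamma_tss = -6/155, Gamma_tst = 0, Gamma_ttt = -6/31

E = 1/2, F = 1/6, G = 157/36 at the point
E_s = -1, E_t = 0, F_s = -1/3, F_t = -7/2, G_s = 0, G_t = -4
EG - F^2 = 155/72;  g^inv = (72/155) * [[157/36, -1/6], [-1/6, 1/2]]
first-kind symbols [ij,l] = (1/2)(d_i g_jl + d_j g_il - d_l g_ij): [ss,s] = E_s/2 = -1/2, [ss,t] = F_s - E_t/2 = -1/3, [st,s] = E_t/2 = 0, [st,t] = G_s/2 = 0, [tt,s] = F_t - G_s/2 = -7/2, [tt,t] = G_t/2 = -2
Gamma^s_ij = (G*[ij,s] - F*[ij,t])/(EG - F^2), Gamma^t_ij = (E*[ij,t] - F*[ij,s])/(EG - F^2)


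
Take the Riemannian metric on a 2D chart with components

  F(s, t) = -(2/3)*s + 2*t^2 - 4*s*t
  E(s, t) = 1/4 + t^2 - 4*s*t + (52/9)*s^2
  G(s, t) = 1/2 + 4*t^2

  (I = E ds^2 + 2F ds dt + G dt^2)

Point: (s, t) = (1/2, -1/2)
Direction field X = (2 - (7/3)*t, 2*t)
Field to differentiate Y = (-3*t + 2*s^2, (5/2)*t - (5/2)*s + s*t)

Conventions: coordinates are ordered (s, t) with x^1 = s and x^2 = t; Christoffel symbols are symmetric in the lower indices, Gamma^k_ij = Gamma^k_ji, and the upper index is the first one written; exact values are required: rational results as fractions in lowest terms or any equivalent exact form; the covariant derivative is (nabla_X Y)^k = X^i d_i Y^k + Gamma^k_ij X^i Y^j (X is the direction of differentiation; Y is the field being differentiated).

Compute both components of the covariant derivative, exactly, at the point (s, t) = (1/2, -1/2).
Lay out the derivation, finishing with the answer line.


E = 53/18, F = 7/6, G = 3/2 at the point
E_s = 70/9, E_t = -3, F_s = 4/3, F_t = -4, G_s = 0, G_t = -4
EG - F^2 = 55/18;  g^inv = (18/55) * [[3/2, -7/6], [-7/6, 53/18]]
first-kind symbols [ij,l] = (1/2)(d_i g_jl + d_j g_il - d_l g_ij): [ss,s] = E_s/2 = 35/9, [ss,t] = F_s - E_t/2 = 17/6, [st,s] = E_t/2 = -3/2, [st,t] = G_s/2 = 0, [tt,s] = F_t - G_s/2 = -4, [tt,t] = G_t/2 = -2
Gamma^s_ij = (G*[ij,s] - F*[ij,t])/(EG - F^2), Gamma^t_ij = (E*[ij,t] - F*[ij,s])/(EG - F^2)
Gamma_sss = 91/110, Gamma_sst = -81/110, Gamma_stt = -6/5, Gamma_tss = 137/110, Gamma_tst = 63/110, Gamma_ttt = -2/5
X = (19/6, -1), Y = (2, -11/4) at the point

Answer: (nabla_X Y)^s = 16859/880, (nabla_X Y)^t = -31271/2640


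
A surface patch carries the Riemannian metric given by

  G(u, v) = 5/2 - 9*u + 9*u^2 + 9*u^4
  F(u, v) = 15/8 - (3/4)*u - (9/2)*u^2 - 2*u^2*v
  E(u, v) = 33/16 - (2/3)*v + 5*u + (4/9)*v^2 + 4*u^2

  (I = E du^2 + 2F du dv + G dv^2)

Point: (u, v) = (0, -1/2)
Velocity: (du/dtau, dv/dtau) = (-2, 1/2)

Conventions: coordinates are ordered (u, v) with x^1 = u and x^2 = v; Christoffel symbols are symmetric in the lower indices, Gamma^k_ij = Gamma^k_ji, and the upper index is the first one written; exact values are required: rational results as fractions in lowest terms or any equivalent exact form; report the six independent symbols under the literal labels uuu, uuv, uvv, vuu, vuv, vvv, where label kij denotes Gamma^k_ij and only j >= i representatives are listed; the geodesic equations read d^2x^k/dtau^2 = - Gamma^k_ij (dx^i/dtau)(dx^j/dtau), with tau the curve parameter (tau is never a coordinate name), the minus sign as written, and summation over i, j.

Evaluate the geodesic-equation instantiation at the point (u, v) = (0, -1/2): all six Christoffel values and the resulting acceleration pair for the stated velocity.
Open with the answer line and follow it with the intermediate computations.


Answer: Gamma_uuu = 762/317, Gamma_uuv = 812/317, Gamma_uvv = 1296/317, Gamma_vuu = -26827/14265, Gamma_vuv = -5898/1585, Gamma_vvv = -972/317; accelerations (d^2u/dtau^2, d^2v/dtau^2) = (-1748/317, 12079/14265)

E = 361/144, F = 15/8, G = 5/2 at the point
E_u = 5, E_v = -10/9, F_u = -3/4, F_v = 0, G_u = -9, G_v = 0
EG - F^2 = 1585/576;  g^inv = (576/1585) * [[5/2, -15/8], [-15/8, 361/144]]
first-kind symbols [ij,l] = (1/2)(d_i g_jl + d_j g_il - d_l g_ij): [uu,u] = E_u/2 = 5/2, [uu,v] = F_u - E_v/2 = -7/36, [uv,u] = E_v/2 = -5/9, [uv,v] = G_u/2 = -9/2, [vv,u] = F_v - G_u/2 = 9/2, [vv,v] = G_v/2 = 0
Gamma^u_ij = (G*[ij,u] - F*[ij,v])/(EG - F^2), Gamma^v_ij = (E*[ij,v] - F*[ij,u])/(EG - F^2)
Gamma_uuu = 762/317, Gamma_uuv = 812/317, Gamma_uvv = 1296/317, Gamma_vuu = -26827/14265, Gamma_vuv = -5898/1585, Gamma_vvv = -972/317
d^2u/dtau^2 = -(Gamma_uuu*(-2)^2 + 2*Gamma_uuv*(-2)*(1/2) + Gamma_uvv*(1/2)^2) = -1748/317
d^2v/dtau^2 = -(Gamma_vuu*(-2)^2 + 2*Gamma_vuv*(-2)*(1/2) + Gamma_vvv*(1/2)^2) = 12079/14265


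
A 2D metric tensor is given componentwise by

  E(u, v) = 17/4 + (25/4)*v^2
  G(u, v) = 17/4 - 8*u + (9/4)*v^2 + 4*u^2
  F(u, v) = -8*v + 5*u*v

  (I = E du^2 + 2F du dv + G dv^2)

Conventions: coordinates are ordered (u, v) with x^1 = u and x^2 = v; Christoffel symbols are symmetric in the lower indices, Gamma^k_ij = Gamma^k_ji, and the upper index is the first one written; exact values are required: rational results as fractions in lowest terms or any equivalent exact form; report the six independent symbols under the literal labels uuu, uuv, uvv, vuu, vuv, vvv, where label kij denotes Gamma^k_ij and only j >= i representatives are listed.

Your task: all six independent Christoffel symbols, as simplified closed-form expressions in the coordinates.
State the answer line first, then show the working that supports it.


Answer: Gamma_uuu = (100*u*v^2 - 160*v^2)/(272*u^2 + 480*u*v^2 - 544*u + 225*v^4 - 446*v^2 + 289), Gamma_uuv = (80*u^2*v + 32*u*v + 225*v^3 - 87*v)/(272*u^2 + 480*u*v^2 - 544*u + 225*v^4 - 446*v^2 + 289), Gamma_uvv = (64*u^3 - 384*u^2 - 144*u*v^2 + 580*u + 144*v^2 - 272)/(272*u^2 + 480*u*v^2 - 544*u + 225*v^4 - 446*v^2 + 289), Gamma_vuu = (-125*v^3 - 85*v)/(272*u^2 + 480*u*v^2 - 544*u + 225*v^4 - 446*v^2 + 289), Gamma_vuv = (-100*u*v^2 + 272*u + 400*v^2 - 272)/(272*u^2 + 480*u*v^2 - 544*u + 225*v^4 - 446*v^2 + 289), Gamma_vvv = (-80*u^2*v + 448*u*v + 225*v^3 - 359*v)/(272*u^2 + 480*u*v^2 - 544*u + 225*v^4 - 446*v^2 + 289)

E = 17/4 + (25/4)*v^2; F = -8*v + 5*u*v; G = 17/4 - 8*u + (9/4)*v^2 + 4*u^2
Gamma^k_ij = (1/2) g^{kl} (d_i g_jl + d_j g_il - d_l g_ij), with g^inv = (1/(EG-F^2)) [[G, -F], [-F, E]]
first partials: E_u = 0, E_v = (25/2)*v, F_u = 5*v, F_v = -8 + 5*u, G_u = -8 + 8*u, G_v = (9/2)*v
D = EG - F^2 = 289/16 - 34*u - (223/8)*v^2 + 17*u^2 + 30*u*v^2 + (225/16)*v^4
expanded: Gamma^u_uu = (G E_u - 2F F_u + F E_v)/(2D), Gamma^u_uv = (G E_v - F G_u)/(2D), Gamma^u_vv = (2G F_v - G G_u - F G_v)/(2D), Gamma^v_uu = (2E F_u - E E_v - F E_u)/(2D), Gamma^v_uv = (E G_u - F E_v)/(2D), Gamma^v_vv = (E G_v - 2F F_v + F G_u)/(2D); substitute and cancel common factors


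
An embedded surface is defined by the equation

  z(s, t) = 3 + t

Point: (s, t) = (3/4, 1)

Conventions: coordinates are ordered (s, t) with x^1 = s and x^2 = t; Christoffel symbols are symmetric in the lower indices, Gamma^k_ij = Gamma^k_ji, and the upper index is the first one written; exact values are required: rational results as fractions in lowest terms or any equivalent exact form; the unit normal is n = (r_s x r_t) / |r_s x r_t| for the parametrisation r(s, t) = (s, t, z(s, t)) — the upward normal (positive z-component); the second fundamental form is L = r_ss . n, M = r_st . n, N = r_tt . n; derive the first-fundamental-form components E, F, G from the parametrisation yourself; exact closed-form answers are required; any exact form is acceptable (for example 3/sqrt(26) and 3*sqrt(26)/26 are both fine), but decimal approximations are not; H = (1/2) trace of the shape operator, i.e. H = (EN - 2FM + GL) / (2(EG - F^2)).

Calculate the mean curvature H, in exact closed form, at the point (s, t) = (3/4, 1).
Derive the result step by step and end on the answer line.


z_s = 0, z_t = 1, z_ss = 0, z_st = 0, z_tt = 0
E = 1, F = 0, G = 2; answer radicand W^2 = 2
unnormalised second-form numerators: l = 0, m = 0, n = 0; L = l/sqrt(2), and similarly M = m/sqrt(W^2), N = n/sqrt(W^2)
H = (E*n - 2*F*m + G*l) / (2*(EG - F^2)*sqrt(W^2)); E*n - 2*F*m + G*l = 0, EG - F^2 = 2, so H = (0)/sqrt(2)

Answer: H = 0


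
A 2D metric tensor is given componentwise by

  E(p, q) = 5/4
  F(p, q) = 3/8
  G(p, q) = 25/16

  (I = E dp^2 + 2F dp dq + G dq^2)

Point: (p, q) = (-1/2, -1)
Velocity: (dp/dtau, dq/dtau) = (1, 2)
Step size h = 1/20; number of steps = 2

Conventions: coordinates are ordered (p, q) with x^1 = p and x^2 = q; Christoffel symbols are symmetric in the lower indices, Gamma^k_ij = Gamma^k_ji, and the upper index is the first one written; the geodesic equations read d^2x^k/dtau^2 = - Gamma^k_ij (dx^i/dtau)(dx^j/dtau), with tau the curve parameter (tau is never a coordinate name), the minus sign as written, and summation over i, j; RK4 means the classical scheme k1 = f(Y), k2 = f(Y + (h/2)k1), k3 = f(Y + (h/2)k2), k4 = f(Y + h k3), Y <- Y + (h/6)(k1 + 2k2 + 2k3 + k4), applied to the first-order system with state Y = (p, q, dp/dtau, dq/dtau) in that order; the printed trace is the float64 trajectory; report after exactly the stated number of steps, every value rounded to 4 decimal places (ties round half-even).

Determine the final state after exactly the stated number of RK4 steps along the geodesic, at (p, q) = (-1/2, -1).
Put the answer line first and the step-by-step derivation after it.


Answer: p = -0.4000, q = -0.8000, dp/dtau = 1.0000, dq/dtau = 2.0000

f(Y) = (dp/dtau, dq/dtau, -Gamma^p_ij Y'^i Y'^j, -Gamma^q_ij Y'^i Y'^j) with the Gammas evaluated at the stage position; h = 0.050000; intermediate values shown to 6 dp
step 0: p = -0.5000, q = -1.0000, dp/dtau = 1.0000, dq/dtau = 2.0000
step 1:
  k1: at (p, q) = (-0.500000, -1.000000), (dp/dtau, dq/dtau) = (1.000000, 2.000000); Gamma_ppp = 0.000000, Gamma_ppq = 0.000000, Gamma_pqq = 0.000000, Gamma_qpp = 0.000000, Gamma_qpq = 0.000000, Gamma_qqq = 0.000000; k1 = (1.000000, 2.000000, 0.000000, 0.000000)
  k2: at (p, q) = (-0.475000, -0.950000), (dp/dtau, dq/dtau) = (1.000000, 2.000000); Gamma_ppp = 0.000000, Gamma_ppq = 0.000000, Gamma_pqq = 0.000000, Gamma_qpp = 0.000000, Gamma_qpq = 0.000000, Gamma_qqq = 0.000000; k2 = (1.000000, 2.000000, 0.000000, 0.000000)
  k3: at (p, q) = (-0.475000, -0.950000), (dp/dtau, dq/dtau) = (1.000000, 2.000000); Gamma_ppp = 0.000000, Gamma_ppq = 0.000000, Gamma_pqq = 0.000000, Gamma_qpp = 0.000000, Gamma_qpq = 0.000000, Gamma_qqq = 0.000000; k3 = (1.000000, 2.000000, 0.000000, 0.000000)
  k4: at (p, q) = (-0.450000, -0.900000), (dp/dtau, dq/dtau) = (1.000000, 2.000000); Gamma_ppp = 0.000000, Gamma_ppq = 0.000000, Gamma_pqq = 0.000000, Gamma_qpp = 0.000000, Gamma_qpq = 0.000000, Gamma_qqq = 0.000000; k4 = (1.000000, 2.000000, 0.000000, 0.000000)
  Y <- Y + (h/6)(k1 + 2k2 + 2k3 + k4): p = -0.4500, q = -0.9000, dp/dtau = 1.0000, dq/dtau = 2.0000
step 2:
  k1: at (p, q) = (-0.450000, -0.900000), (dp/dtau, dq/dtau) = (1.000000, 2.000000); Gamma_ppp = 0.000000, Gamma_ppq = 0.000000, Gamma_pqq = 0.000000, Gamma_qpp = 0.000000, Gamma_qpq = 0.000000, Gamma_qqq = 0.000000; k1 = (1.000000, 2.000000, 0.000000, 0.000000)
  k2: at (p, q) = (-0.425000, -0.850000), (dp/dtau, dq/dtau) = (1.000000, 2.000000); Gamma_ppp = 0.000000, Gamma_ppq = 0.000000, Gamma_pqq = 0.000000, Gamma_qpp = 0.000000, Gamma_qpq = 0.000000, Gamma_qqq = 0.000000; k2 = (1.000000, 2.000000, 0.000000, 0.000000)
  k3: at (p, q) = (-0.425000, -0.850000), (dp/dtau, dq/dtau) = (1.000000, 2.000000); Gamma_ppp = 0.000000, Gamma_ppq = 0.000000, Gamma_pqq = 0.000000, Gamma_qpp = 0.000000, Gamma_qpq = 0.000000, Gamma_qqq = 0.000000; k3 = (1.000000, 2.000000, 0.000000, 0.000000)
  k4: at (p, q) = (-0.400000, -0.800000), (dp/dtau, dq/dtau) = (1.000000, 2.000000); Gamma_ppp = 0.000000, Gamma_ppq = 0.000000, Gamma_pqq = 0.000000, Gamma_qpp = 0.000000, Gamma_qpq = 0.000000, Gamma_qqq = 0.000000; k4 = (1.000000, 2.000000, 0.000000, 0.000000)
  Y <- Y + (h/6)(k1 + 2k2 + 2k3 + k4): p = -0.4000, q = -0.8000, dp/dtau = 1.0000, dq/dtau = 2.0000


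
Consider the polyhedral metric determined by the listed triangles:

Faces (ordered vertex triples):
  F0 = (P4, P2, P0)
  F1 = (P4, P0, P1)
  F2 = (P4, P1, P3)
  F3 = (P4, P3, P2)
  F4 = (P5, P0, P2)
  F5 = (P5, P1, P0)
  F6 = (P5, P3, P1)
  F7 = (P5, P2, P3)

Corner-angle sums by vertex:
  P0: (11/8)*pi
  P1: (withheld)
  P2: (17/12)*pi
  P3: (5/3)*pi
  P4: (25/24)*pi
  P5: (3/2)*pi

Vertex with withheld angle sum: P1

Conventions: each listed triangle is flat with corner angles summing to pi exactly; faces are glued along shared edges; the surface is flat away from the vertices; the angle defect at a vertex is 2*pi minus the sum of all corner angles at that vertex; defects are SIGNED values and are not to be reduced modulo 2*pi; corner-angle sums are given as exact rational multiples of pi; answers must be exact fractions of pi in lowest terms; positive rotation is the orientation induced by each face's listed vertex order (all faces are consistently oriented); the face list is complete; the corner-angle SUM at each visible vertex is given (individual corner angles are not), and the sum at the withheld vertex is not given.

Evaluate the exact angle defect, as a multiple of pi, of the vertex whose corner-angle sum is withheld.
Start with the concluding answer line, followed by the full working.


Answer: defect(P1) = pi

V = 6, E = 12, F = 8; chi = V - E + F = 2
Gauss-Bonnet: total defect = 2*pi*chi = 4*pi; visible defects sum to 3*pi


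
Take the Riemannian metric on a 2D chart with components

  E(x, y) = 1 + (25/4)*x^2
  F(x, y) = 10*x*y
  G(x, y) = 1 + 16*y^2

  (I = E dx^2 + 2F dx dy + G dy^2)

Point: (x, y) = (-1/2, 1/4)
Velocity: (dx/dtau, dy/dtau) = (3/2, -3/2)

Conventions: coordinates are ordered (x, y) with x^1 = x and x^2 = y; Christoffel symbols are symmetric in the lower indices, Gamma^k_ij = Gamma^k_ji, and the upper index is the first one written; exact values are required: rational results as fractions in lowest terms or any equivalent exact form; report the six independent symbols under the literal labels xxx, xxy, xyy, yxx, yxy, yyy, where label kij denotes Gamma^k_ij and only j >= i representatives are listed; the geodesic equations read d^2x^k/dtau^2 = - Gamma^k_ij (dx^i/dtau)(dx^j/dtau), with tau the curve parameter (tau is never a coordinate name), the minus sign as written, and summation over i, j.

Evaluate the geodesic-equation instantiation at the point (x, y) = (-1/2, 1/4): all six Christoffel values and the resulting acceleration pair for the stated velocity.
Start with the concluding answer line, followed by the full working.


Answer: Gamma_xxx = -50/57, Gamma_xxy = 0, Gamma_xyy = -80/57, Gamma_yxx = 40/57, Gamma_yxy = 0, Gamma_yyy = 64/57; accelerations (d^2x/dtau^2, d^2y/dtau^2) = (195/38, -78/19)

E = 41/16, F = -5/4, G = 2 at the point
E_x = -25/4, E_y = 0, F_x = 5/2, F_y = -5, G_x = 0, G_y = 8
EG - F^2 = 57/16;  g^inv = (16/57) * [[2, 5/4], [5/4, 41/16]]
first-kind symbols [ij,l] = (1/2)(d_i g_jl + d_j g_il - d_l g_ij): [xx,x] = E_x/2 = -25/8, [xx,y] = F_x - E_y/2 = 5/2, [xy,x] = E_y/2 = 0, [xy,y] = G_x/2 = 0, [yy,x] = F_y - G_x/2 = -5, [yy,y] = G_y/2 = 4
Gamma^x_ij = (G*[ij,x] - F*[ij,y])/(EG - F^2), Gamma^y_ij = (E*[ij,y] - F*[ij,x])/(EG - F^2)
Gamma_xxx = -50/57, Gamma_xxy = 0, Gamma_xyy = -80/57, Gamma_yxx = 40/57, Gamma_yxy = 0, Gamma_yyy = 64/57
d^2x/dtau^2 = -(Gamma_xxx*(3/2)^2 + 2*Gamma_xxy*(3/2)*(-3/2) + Gamma_xyy*(-3/2)^2) = 195/38
d^2y/dtau^2 = -(Gamma_yxx*(3/2)^2 + 2*Gamma_yxy*(3/2)*(-3/2) + Gamma_yyy*(-3/2)^2) = -78/19


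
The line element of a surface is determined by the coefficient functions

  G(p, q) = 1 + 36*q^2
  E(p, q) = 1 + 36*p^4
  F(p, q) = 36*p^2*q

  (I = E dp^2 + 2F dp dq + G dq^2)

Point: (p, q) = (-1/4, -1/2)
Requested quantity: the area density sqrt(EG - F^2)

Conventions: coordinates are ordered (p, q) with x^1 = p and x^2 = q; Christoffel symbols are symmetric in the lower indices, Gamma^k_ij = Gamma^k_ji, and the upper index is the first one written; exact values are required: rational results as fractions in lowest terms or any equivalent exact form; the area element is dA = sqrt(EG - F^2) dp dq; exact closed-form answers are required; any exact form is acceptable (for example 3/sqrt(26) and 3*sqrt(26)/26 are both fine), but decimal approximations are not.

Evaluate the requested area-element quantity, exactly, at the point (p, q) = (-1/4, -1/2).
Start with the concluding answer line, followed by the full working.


Answer: sqrt(EG - F^2) = sqrt(649)/8

E = 73/64, F = -9/8, G = 10; EG - F^2 = 649/64


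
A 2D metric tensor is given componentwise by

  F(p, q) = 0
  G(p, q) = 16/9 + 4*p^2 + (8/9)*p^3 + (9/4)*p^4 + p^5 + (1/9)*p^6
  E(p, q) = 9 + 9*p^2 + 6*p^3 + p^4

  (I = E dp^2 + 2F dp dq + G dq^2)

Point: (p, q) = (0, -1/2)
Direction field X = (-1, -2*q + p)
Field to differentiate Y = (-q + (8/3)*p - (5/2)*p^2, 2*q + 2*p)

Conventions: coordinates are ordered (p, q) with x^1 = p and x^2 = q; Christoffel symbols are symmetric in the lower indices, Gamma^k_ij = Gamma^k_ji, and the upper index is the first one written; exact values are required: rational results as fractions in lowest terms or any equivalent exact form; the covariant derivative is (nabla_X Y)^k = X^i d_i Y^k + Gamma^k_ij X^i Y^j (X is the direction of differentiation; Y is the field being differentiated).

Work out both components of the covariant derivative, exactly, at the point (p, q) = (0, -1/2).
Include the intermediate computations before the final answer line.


E = 9, F = 0, G = 16/9 at the point
E_p = 0, E_q = 0, F_p = 0, F_q = 0, G_p = 0, G_q = 0
EG - F^2 = 16;  g^inv = (1/16) * [[16/9, 0], [0, 9]]
first-kind symbols [ij,l] = (1/2)(d_i g_jl + d_j g_il - d_l g_ij): [pp,p] = E_p/2 = 0, [pp,q] = F_p - E_q/2 = 0, [pq,p] = E_q/2 = 0, [pq,q] = G_p/2 = 0, [qq,p] = F_q - G_p/2 = 0, [qq,q] = G_q/2 = 0
Gamma^p_ij = (G*[ij,p] - F*[ij,q])/(EG - F^2), Gamma^q_ij = (E*[ij,q] - F*[ij,p])/(EG - F^2)
Gamma_ppp = 0, Gamma_ppq = 0, Gamma_pqq = 0, Gamma_qpp = 0, Gamma_qpq = 0, Gamma_qqq = 0
X = (-1, 1), Y = (1/2, -1) at the point

Answer: (nabla_X Y)^p = -11/3, (nabla_X Y)^q = 0


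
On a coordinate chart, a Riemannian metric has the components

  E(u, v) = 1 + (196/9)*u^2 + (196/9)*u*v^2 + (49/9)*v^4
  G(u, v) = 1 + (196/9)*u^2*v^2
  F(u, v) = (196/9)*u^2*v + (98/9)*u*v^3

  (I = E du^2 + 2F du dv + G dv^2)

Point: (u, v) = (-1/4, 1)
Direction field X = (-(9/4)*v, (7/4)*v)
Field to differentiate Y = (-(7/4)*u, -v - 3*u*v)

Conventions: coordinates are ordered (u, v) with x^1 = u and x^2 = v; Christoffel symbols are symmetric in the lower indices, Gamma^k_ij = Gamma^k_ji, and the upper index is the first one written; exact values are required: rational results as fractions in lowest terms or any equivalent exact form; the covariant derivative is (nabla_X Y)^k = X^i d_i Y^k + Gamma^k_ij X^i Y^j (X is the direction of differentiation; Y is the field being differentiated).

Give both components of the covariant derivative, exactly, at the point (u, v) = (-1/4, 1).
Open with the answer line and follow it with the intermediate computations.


Answer: (nabla_X Y)^u = 9863/2144, (nabla_X Y)^v = 12113/2144

E = 85/36, F = -49/36, G = 85/36 at the point
E_u = 98/9, E_v = 98/9, F_u = 0, F_v = -245/36, G_u = -98/9, G_v = 49/18
EG - F^2 = 67/18;  g^inv = (18/67) * [[85/36, 49/36], [49/36, 85/36]]
first-kind symbols [ij,l] = (1/2)(d_i g_jl + d_j g_il - d_l g_ij): [uu,u] = E_u/2 = 49/9, [uu,v] = F_u - E_v/2 = -49/9, [uv,u] = E_v/2 = 49/9, [uv,v] = G_u/2 = -49/9, [vv,u] = F_v - G_u/2 = -49/36, [vv,v] = G_v/2 = 49/36
Gamma^u_ij = (G*[ij,u] - F*[ij,v])/(EG - F^2), Gamma^v_ij = (E*[ij,v] - F*[ij,u])/(EG - F^2)
Gamma_uuu = 98/67, Gamma_uuv = 98/67, Gamma_uvv = -49/134, Gamma_vuu = -98/67, Gamma_vuv = -98/67, Gamma_vvv = 49/134
X = (-9/4, 7/4), Y = (7/16, -1/4) at the point


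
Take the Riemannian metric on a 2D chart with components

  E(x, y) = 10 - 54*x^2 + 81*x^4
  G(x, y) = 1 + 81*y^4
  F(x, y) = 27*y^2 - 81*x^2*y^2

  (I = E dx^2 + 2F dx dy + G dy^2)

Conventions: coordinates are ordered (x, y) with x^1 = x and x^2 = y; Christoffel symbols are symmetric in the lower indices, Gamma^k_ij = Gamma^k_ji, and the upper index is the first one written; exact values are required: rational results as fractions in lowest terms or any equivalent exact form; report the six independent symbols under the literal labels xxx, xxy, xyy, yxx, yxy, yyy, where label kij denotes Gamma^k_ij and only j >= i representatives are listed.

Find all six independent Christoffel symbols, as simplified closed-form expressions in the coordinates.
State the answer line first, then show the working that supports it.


Answer: Gamma_xxx = (162*x^3 - 54*x)/(81*x^4 - 54*x^2 + 81*y^4 + 10), Gamma_xxy = 0, Gamma_xyy = (-162*x^2*y + 54*y)/(81*x^4 - 54*x^2 + 81*y^4 + 10), Gamma_yxx = -162*x*y^2/(81*x^4 - 54*x^2 + 81*y^4 + 10), Gamma_yxy = 0, Gamma_yyy = 162*y^3/(81*x^4 - 54*x^2 + 81*y^4 + 10)

E = 10 - 54*x^2 + 81*x^4; F = 27*y^2 - 81*x^2*y^2; G = 1 + 81*y^4
Gamma^k_ij = (1/2) g^{kl} (d_i g_jl + d_j g_il - d_l g_ij), with g^inv = (1/(EG-F^2)) [[G, -F], [-F, E]]
first partials: E_x = -108*x + 324*x^3, E_y = 0, F_x = -162*x*y^2, F_y = 54*y - 162*x^2*y, G_x = 0, G_y = 324*y^3
D = EG - F^2 = 10 - 54*x^2 + 81*y^4 + 81*x^4
expanded: Gamma^x_xx = (G E_x - 2F F_x + F E_y)/(2D), Gamma^x_xy = (G E_y - F G_x)/(2D), Gamma^x_yy = (2G F_y - G G_x - F G_y)/(2D), Gamma^y_xx = (2E F_x - E E_y - F E_x)/(2D), Gamma^y_xy = (E G_x - F E_y)/(2D), Gamma^y_yy = (E G_y - 2F F_y + F G_x)/(2D); substitute and cancel common factors


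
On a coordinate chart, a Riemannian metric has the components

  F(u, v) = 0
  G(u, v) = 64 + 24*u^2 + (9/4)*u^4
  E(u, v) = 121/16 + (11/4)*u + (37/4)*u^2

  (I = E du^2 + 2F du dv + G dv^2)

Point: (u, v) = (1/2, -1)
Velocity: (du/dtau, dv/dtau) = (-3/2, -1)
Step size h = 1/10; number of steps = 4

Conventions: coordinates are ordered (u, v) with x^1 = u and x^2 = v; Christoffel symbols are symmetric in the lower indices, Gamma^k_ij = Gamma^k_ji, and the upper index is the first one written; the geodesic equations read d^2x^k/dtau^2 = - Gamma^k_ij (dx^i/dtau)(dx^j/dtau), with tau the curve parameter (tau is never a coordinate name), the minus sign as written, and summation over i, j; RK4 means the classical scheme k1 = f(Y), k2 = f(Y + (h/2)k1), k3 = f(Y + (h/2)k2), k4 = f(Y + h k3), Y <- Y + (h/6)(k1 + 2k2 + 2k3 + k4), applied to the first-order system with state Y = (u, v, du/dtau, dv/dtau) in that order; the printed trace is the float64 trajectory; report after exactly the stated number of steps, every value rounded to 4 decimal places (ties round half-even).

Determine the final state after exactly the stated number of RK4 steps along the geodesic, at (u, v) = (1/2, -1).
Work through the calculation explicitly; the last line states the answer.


f(Y) = (du/dtau, dv/dtau, -Gamma^u_ij Y'^i Y'^j, -Gamma^v_ij Y'^i Y'^j) with the Gammas evaluated at the stage position; h = 0.100000; intermediate values shown to 6 dp
step 0: u = 0.5000, v = -1.0000, du/dtau = -1.5000, dv/dtau = -1.0000
step 1:
  k1: at (u, v) = (0.500000, -1.000000), (du/dtau, dv/dtau) = (-1.500000, -1.000000); Gamma_uuu = 0.533333, Gamma_uuv = 0.000000, Gamma_uvv = -1.116667, Gamma_vuu = 0.000000, Gamma_vuv = 0.179104, Gamma_vvv = 0.000000; k1 = (-1.500000, -1.000000, -0.083333, -0.537313)
  k2: at (u, v) = (0.425000, -1.050000), (du/dtau, dv/dtau) = (-1.504167, -1.026866); Gamma_uuu = 0.510117, Gamma_uuv = 0.000000, Gamma_uvv = -1.013787, Gamma_vuu = 0.000000, Gamma_vuv = 0.154154, Gamma_vvv = 0.000000; k2 = (-1.504167, -1.026866, -0.085157, -0.476206)
  k3: at (u, v) = (0.424792, -1.051343), (du/dtau, dv/dtau) = (-1.504258, -1.023810); Gamma_uuu = 0.510040, Gamma_uuv = 0.000000, Gamma_uvv = -1.013473, Gamma_vuu = 0.000000, Gamma_vuv = 0.154084, Gamma_vvv = 0.000000; k3 = (-1.504258, -1.023810, -0.091804, -0.474601)
  k4: at (u, v) = (0.349574, -1.102381), (du/dtau, dv/dtau) = (-1.509180, -1.047460); Gamma_uuu = 0.477363, Gamma_uuv = 0.000000, Gamma_uvv = -0.888941, Gamma_vuu = 0.000000, Gamma_vuv = 0.128154, Gamma_vvv = 0.000000; k4 = (-1.509180, -1.047460, -0.111933, -0.405173)
  Y <- Y + (h/6)(k1 + 2k2 + 2k3 + k4): u = 0.3496, v = -1.1025, du/dtau = -1.5092, dv/dtau = -1.0474
step 2:
  k1: at (u, v) = (0.349566, -1.102480), (du/dtau, dv/dtau) = (-1.509153, -1.047402); Gamma_uuu = 0.477359, Gamma_uuv = 0.000000, Gamma_uvv = -0.888927, Gamma_vuu = 0.000000, Gamma_vuv = 0.128151, Gamma_vvv = 0.000000; k1 = (-1.509153, -1.047402, -0.112009, -0.405134)
  k2: at (u, v) = (0.274109, -1.154850), (du/dtau, dv/dtau) = (-1.514754, -1.067658); Gamma_uuu = 0.433955, Gamma_uuv = 0.000000, Gamma_uvv = -0.740324, Gamma_vuu = 0.000000, Gamma_vuv = 0.101363, Gamma_vvv = 0.000000; k2 = (-1.514754, -1.067658, -0.151810, -0.327856)
  k3: at (u, v) = (0.273828, -1.155863), (du/dtau, dv/dtau) = (-1.516744, -1.063794); Gamma_uuu = 0.433773, Gamma_uuv = 0.000000, Gamma_uvv = -0.739726, Gamma_vuu = 0.000000, Gamma_vuv = 0.101262, Gamma_vvv = 0.000000; k3 = (-1.516744, -1.063794, -0.160783, -0.326773)
  k4: at (u, v) = (0.197892, -1.208860), (du/dtau, dv/dtau) = (-1.525231, -1.080079); Gamma_uuu = 0.378500, Gamma_uuv = 0.000000, Gamma_uvv = -0.564920, Gamma_vuu = 0.000000, Gamma_vuv = 0.073669, Gamma_vvv = 0.000000; k4 = (-1.525231, -1.080079, -0.221498, -0.242719)
  Y <- Y + (h/6)(k1 + 2k2 + 2k3 + k4): u = 0.1979, v = -1.2090, du/dtau = -1.5251, dv/dtau = -1.0800
step 3:
  k1: at (u, v) = (0.197943, -1.208987), (du/dtau, dv/dtau) = (-1.525131, -1.080020); Gamma_uuu = 0.378542, Gamma_uuv = 0.000000, Gamma_uvv = -0.565047, Gamma_vuu = 0.000000, Gamma_vuv = 0.073687, Gamma_vvv = 0.000000; k1 = (-1.525131, -1.080020, -0.221403, -0.242752)
  k2: at (u, v) = (0.121687, -1.262988), (du/dtau, dv/dtau) = (-1.536202, -1.092158); Gamma_uuu = 0.311248, Gamma_uuv = 0.000000, Gamma_uvv = -0.364519, Gamma_vuu = 0.000000, Gamma_vuv = 0.045506, Gamma_vvv = 0.000000; k2 = (-1.536202, -1.092158, -0.299717, -0.152698)
  k3: at (u, v) = (0.121133, -1.263595), (du/dtau, dv/dtau) = (-1.540117, -1.087655); Gamma_uuu = 0.310718, Gamma_uuv = 0.000000, Gamma_uvv = -0.362977, Gamma_vuu = 0.000000, Gamma_vuv = 0.045300, Gamma_vvv = 0.000000; k3 = (-1.540117, -1.087655, -0.307611, -0.151767)
  k4: at (u, v) = (0.043931, -1.317752), (du/dtau, dv/dtau) = (-1.555892, -1.095197); Gamma_uuu = 0.231311, Gamma_uuv = 0.000000, Gamma_uvv = -0.136958, Gamma_vuu = 0.000000, Gamma_vuv = 0.016468, Gamma_vvv = 0.000000; k4 = (-1.555892, -1.095197, -0.395683, -0.056124)
  Y <- Y + (h/6)(k1 + 2k2 + 2k3 + k4): u = 0.0440, v = -1.3179, du/dtau = -1.5557, dv/dtau = -1.0952
step 4:
  k1: at (u, v) = (0.044049, -1.317901), (du/dtau, dv/dtau) = (-1.555660, -1.095150); Gamma_uuu = 0.231440, Gamma_uuv = 0.000000, Gamma_uvv = -0.137317, Gamma_vuu = 0.000000, Gamma_vuv = 0.016512, Gamma_vvv = 0.000000; k1 = (-1.555660, -1.095150, -0.395411, -0.056263)
  k2: at (u, v) = (-0.033734, -1.372658), (du/dtau, dv/dtau) = (-1.575431, -1.097963); Gamma_uuu = 0.142102, Gamma_uuv = 0.000000, Gamma_uvv = 0.108257, Gamma_vuu = 0.000000, Gamma_vuv = -0.012648, Gamma_vvv = 0.000000; k2 = (-1.575431, -1.097963, -0.483201, 0.043755)
  k3: at (u, v) = (-0.034723, -1.372799), (du/dtau, dv/dtau) = (-1.579820, -1.092963); Gamma_uuu = 0.140919, Gamma_uuv = 0.000000, Gamma_uvv = 0.111462, Gamma_vuu = 0.000000, Gamma_vuv = -0.013018, Gamma_vvv = 0.000000; k3 = (-1.579820, -1.092963, -0.484859, 0.044956)
  k4: at (u, v) = (-0.113933, -1.427197), (du/dtau, dv/dtau) = (-1.604146, -1.090655); Gamma_uuu = 0.043575, Gamma_uuv = 0.000000, Gamma_uvv = 0.371958, Gamma_vuu = 0.000000, Gamma_vuv = -0.042621, Gamma_vvv = 0.000000; k4 = (-1.604146, -1.090655, -0.554586, 0.149138)
  Y <- Y + (h/6)(k1 + 2k2 + 2k3 + k4): u = -0.1138, v = -1.4274, du/dtau = -1.6038, dv/dtau = -1.0906

Answer: u = -0.1138, v = -1.4274, du/dtau = -1.6038, dv/dtau = -1.0906
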